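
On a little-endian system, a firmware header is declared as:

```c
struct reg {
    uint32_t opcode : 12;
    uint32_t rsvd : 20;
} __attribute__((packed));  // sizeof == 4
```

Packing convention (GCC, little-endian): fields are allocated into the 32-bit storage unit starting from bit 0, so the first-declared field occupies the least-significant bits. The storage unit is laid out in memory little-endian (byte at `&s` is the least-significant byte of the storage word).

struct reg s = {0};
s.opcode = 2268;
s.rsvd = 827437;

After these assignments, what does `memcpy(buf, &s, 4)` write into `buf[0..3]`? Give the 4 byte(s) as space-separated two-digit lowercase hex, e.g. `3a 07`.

opcode:12 = 2268 → 0x8dc << 0 → word 0x000008dc
rsvd:20 = 827437 → 0xca02d << 12 → word 0xca02d8dc
word = 0xca02d8dc → little-endian bytes:
  [0]=0xdc  [1]=0xd8  [2]=0x02  [3]=0xca

dc d8 02 ca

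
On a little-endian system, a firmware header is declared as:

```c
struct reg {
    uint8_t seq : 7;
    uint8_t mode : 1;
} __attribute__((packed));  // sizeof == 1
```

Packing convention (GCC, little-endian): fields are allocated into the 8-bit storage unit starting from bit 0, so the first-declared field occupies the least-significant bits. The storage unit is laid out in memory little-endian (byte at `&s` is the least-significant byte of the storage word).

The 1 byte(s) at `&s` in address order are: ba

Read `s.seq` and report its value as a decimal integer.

[0]=0xba (little-endian) → word 0xba
seq [0+:7] = (word>>0) & 0x7f = 58  ←
mode [7+:1] = (word>>7) & 0x1 = 1

58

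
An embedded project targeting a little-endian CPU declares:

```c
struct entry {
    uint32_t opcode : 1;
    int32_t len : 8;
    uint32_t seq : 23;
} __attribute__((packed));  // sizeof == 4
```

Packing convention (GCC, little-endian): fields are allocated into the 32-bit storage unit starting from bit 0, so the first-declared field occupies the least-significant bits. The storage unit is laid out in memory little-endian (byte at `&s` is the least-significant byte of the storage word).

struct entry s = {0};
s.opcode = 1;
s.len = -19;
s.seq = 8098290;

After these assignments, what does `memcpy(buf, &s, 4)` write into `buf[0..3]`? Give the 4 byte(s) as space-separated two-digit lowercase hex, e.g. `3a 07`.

db e5 23 f7

opcode:1 = 1 → 0x1 << 0 → word 0x00000001
len:8 = -19 → 0xed << 1 → word 0x000001db
seq:23 = 8098290 → 0x7b91f2 << 9 → word 0xf723e5db
word = 0xf723e5db → little-endian bytes:
  [0]=0xdb  [1]=0xe5  [2]=0x23  [3]=0xf7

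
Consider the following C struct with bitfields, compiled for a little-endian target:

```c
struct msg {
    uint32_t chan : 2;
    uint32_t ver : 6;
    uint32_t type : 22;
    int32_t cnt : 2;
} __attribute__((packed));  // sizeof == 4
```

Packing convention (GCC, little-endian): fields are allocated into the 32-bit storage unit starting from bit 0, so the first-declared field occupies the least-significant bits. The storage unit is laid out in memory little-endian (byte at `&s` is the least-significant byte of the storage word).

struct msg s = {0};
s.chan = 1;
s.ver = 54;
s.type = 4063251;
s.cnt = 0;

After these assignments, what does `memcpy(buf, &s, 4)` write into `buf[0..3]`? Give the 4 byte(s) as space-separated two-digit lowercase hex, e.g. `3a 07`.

[0+:2] chan=1 & 0x3 = 0x1; word=0x00000001
[2+:6] ver=54 & 0x3f = 0x36; word=0x000000d9
[8+:22] type=4063251 & 0x3fffff = 0x3e0013; word=0x3e0013d9
[30+:2] cnt=0 & 0x3 = 0x0; word=0x3e0013d9
word = 0x3e0013d9 → little-endian bytes:
  [0]=0xd9  [1]=0x13  [2]=0x00  [3]=0x3e

d9 13 00 3e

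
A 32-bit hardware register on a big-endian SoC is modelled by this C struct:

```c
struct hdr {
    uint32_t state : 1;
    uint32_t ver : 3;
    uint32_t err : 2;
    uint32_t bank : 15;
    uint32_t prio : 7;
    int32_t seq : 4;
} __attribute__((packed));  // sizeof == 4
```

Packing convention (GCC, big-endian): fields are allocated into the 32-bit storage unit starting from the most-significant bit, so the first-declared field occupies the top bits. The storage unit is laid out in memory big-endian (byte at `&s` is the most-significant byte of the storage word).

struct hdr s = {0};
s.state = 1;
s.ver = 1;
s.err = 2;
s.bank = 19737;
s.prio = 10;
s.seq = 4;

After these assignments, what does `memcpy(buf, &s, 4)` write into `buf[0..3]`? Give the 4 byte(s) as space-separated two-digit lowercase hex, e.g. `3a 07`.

9a 68 c8 a4

[31+:1] state=1 & 0x1 = 0x1; word=0x80000000
[28+:3] ver=1 & 0x7 = 0x1; word=0x90000000
[26+:2] err=2 & 0x3 = 0x2; word=0x98000000
[11+:15] bank=19737 & 0x7fff = 0x4d19; word=0x9a68c800
[4+:7] prio=10 & 0x7f = 0xa; word=0x9a68c8a0
[0+:4] seq=4 & 0xf = 0x4; word=0x9a68c8a4
word = 0x9a68c8a4 → big-endian bytes:
  [0]=0x9a  [1]=0x68  [2]=0xc8  [3]=0xa4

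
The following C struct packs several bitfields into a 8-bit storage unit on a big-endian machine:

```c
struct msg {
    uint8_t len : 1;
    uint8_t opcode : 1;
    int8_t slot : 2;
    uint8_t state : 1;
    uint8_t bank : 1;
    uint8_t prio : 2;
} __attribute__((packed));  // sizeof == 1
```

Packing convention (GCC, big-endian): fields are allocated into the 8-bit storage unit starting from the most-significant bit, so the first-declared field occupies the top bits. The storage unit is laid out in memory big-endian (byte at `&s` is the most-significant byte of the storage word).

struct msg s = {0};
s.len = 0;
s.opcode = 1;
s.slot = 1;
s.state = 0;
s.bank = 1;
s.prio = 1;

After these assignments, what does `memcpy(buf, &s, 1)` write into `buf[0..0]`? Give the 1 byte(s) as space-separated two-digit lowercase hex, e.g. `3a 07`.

[7+:1] len=0 & 0x1 = 0x0; word=0x00
[6+:1] opcode=1 & 0x1 = 0x1; word=0x40
[4+:2] slot=1 & 0x3 = 0x1; word=0x50
[3+:1] state=0 & 0x1 = 0x0; word=0x50
[2+:1] bank=1 & 0x1 = 0x1; word=0x54
[0+:2] prio=1 & 0x3 = 0x1; word=0x55
word = 0x55 → big-endian bytes:
  [0]=0x55

55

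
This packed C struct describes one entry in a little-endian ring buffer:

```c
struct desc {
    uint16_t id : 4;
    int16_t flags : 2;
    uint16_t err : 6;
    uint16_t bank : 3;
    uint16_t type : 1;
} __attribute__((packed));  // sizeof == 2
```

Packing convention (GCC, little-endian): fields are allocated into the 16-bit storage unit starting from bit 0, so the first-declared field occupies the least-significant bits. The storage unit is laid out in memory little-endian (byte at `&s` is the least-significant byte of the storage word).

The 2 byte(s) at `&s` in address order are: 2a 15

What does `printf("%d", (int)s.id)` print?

10

[0]=0x2a [1]=0x15 (little-endian) → word 0x152a
id [0+:4] = (word>>0) & 0xf = 10  ←
flags [4+:2] = (word>>4) & 0x3 = 2
err [6+:6] = (word>>6) & 0x3f = 20
bank [12+:3] = (word>>12) & 0x7 = 1
type [15+:1] = (word>>15) & 0x1 = 0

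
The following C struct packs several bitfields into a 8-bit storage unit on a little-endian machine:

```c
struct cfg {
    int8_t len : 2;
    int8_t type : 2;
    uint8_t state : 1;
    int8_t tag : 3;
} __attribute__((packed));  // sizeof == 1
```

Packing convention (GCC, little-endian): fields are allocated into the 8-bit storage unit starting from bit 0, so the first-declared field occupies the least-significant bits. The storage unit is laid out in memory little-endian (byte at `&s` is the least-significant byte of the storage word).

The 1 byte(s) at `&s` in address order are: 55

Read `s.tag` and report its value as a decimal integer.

2

[0]=0x55 (little-endian) → word 0x55
len [0+:2] = (word>>0) & 0x3 = 1
type [2+:2] = (word>>2) & 0x3 = 1
state [4+:1] = (word>>4) & 0x1 = 1
tag [5+:3] = (word>>5) & 0x7 = 2  ←
tag signed 3b, MSB=0: value = 2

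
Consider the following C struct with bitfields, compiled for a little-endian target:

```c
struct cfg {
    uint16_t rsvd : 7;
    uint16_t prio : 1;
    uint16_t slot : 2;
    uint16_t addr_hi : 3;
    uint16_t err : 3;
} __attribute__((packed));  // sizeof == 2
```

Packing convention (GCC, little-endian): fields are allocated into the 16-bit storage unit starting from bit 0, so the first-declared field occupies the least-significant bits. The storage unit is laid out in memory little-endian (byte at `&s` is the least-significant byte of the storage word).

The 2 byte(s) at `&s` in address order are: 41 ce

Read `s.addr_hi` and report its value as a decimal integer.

[0]=0x41 [1]=0xce (little-endian) → word 0xce41
rsvd:7 @ bit 0 → (0xce41>>0)&0x7f = 0x41
prio:1 @ bit 7 → (0xce41>>7)&0x1 = 0x0
slot:2 @ bit 8 → (0xce41>>8)&0x3 = 0x2
addr_hi:3 @ bit 10 → (0xce41>>10)&0x7 = 0x3  ←
err:3 @ bit 13 → (0xce41>>13)&0x7 = 0x6

3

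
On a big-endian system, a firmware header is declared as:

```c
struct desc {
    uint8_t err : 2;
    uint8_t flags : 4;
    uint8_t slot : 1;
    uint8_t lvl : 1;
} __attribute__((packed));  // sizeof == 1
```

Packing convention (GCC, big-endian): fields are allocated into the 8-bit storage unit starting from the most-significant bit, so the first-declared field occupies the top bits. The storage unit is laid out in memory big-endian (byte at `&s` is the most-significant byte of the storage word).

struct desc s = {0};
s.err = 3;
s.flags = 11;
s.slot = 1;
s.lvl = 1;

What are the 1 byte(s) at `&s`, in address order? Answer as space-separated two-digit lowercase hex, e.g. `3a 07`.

[6+:2] err=3 & 0x3 = 0x3; word=0xc0
[2+:4] flags=11 & 0xf = 0xb; word=0xec
[1+:1] slot=1 & 0x1 = 0x1; word=0xee
[0+:1] lvl=1 & 0x1 = 0x1; word=0xef
word = 0xef → big-endian bytes:
  [0]=0xef

ef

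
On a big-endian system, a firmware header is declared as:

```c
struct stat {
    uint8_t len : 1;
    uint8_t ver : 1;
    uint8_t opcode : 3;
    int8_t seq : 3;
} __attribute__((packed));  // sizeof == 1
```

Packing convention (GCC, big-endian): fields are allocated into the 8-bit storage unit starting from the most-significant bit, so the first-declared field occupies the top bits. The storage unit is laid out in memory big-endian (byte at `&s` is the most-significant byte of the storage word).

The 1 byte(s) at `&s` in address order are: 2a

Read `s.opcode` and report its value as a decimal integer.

5

[0]=0x2a (big-endian) → word 0x2a
len [7+:1] = (word>>7) & 0x1 = 0
ver [6+:1] = (word>>6) & 0x1 = 0
opcode [3+:3] = (word>>3) & 0x7 = 5  ←
seq [0+:3] = (word>>0) & 0x7 = 2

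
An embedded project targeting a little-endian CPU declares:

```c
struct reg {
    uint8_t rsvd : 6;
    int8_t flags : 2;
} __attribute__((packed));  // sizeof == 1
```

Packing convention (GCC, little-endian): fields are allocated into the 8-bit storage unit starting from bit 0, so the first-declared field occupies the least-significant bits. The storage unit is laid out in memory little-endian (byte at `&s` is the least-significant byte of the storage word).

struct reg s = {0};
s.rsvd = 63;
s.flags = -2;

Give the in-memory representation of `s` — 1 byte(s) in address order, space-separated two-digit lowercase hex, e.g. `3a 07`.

rsvd (6b) val=63 bits=0x3f at bit 0: 0x3f
flags (2b) val=-2 bits=0x2 at bit 6: 0xbf
word = 0xbf → little-endian bytes:
  [0]=0xbf

bf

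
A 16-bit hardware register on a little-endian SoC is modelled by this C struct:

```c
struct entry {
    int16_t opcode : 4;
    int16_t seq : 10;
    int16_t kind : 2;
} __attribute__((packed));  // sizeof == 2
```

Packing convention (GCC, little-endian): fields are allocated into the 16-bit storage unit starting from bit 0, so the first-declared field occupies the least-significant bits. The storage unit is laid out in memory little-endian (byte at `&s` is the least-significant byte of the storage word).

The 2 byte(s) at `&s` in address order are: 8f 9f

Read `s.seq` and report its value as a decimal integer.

[0]=0x8f [1]=0x9f (little-endian) → word 0x9f8f
opcode [0+:4] = (word>>0) & 0xf = 15
seq [4+:10] = (word>>4) & 0x3ff = 504  ←
kind [14+:2] = (word>>14) & 0x3 = 2
seq signed 10b, MSB=0: value = 504

504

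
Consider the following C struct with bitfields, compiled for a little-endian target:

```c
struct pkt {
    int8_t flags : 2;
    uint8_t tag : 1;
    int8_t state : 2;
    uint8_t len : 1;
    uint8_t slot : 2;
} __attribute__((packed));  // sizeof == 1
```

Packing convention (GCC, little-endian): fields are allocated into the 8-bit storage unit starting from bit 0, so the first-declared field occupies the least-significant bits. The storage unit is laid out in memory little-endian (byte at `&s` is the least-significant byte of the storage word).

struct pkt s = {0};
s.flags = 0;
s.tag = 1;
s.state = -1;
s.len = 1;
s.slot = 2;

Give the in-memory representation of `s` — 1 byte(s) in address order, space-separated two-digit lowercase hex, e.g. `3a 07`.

bc

flags (2b) val=0 bits=0x0 at bit 0: 0x00
tag (1b) val=1 bits=0x1 at bit 2: 0x04
state (2b) val=-1 bits=0x3 at bit 3: 0x1c
len (1b) val=1 bits=0x1 at bit 5: 0x3c
slot (2b) val=2 bits=0x2 at bit 6: 0xbc
word = 0xbc → little-endian bytes:
  [0]=0xbc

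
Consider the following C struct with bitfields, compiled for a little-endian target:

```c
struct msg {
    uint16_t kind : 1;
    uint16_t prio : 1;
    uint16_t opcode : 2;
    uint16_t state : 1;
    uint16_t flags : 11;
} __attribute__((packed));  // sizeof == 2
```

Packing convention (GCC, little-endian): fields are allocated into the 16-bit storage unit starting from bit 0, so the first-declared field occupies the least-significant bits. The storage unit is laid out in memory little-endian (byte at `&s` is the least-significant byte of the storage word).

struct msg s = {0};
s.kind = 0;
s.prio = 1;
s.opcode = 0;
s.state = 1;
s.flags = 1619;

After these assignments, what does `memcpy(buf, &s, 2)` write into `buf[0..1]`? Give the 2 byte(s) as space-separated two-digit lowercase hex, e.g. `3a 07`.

kind:1 = 0 → 0x0 << 0 → word 0x0000
prio:1 = 1 → 0x1 << 1 → word 0x0002
opcode:2 = 0 → 0x0 << 2 → word 0x0002
state:1 = 1 → 0x1 << 4 → word 0x0012
flags:11 = 1619 → 0x653 << 5 → word 0xca72
word = 0xca72 → little-endian bytes:
  [0]=0x72  [1]=0xca

72 ca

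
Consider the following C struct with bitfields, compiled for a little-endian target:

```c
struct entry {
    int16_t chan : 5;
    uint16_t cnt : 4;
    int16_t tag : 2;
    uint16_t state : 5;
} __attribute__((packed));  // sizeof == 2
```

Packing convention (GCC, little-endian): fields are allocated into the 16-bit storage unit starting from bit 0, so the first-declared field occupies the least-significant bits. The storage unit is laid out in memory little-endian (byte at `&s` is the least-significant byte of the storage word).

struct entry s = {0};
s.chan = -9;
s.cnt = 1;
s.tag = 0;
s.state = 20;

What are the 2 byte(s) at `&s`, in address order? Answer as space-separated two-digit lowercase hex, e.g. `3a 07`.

37 a0

chan (5b) val=-9 bits=0x17 at bit 0: 0x0017
cnt (4b) val=1 bits=0x1 at bit 5: 0x0037
tag (2b) val=0 bits=0x0 at bit 9: 0x0037
state (5b) val=20 bits=0x14 at bit 11: 0xa037
word = 0xa037 → little-endian bytes:
  [0]=0x37  [1]=0xa0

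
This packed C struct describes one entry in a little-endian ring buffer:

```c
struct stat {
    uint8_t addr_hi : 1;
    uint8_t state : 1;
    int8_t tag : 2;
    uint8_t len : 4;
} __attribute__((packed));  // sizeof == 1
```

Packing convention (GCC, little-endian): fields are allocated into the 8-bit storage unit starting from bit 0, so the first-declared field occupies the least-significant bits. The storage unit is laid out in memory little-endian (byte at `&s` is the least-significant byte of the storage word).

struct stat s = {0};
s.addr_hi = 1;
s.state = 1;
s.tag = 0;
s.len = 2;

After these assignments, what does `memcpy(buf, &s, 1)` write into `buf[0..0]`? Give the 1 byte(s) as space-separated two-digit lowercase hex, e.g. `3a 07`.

[0+:1] addr_hi=1 & 0x1 = 0x1; word=0x01
[1+:1] state=1 & 0x1 = 0x1; word=0x03
[2+:2] tag=0 & 0x3 = 0x0; word=0x03
[4+:4] len=2 & 0xf = 0x2; word=0x23
word = 0x23 → little-endian bytes:
  [0]=0x23

23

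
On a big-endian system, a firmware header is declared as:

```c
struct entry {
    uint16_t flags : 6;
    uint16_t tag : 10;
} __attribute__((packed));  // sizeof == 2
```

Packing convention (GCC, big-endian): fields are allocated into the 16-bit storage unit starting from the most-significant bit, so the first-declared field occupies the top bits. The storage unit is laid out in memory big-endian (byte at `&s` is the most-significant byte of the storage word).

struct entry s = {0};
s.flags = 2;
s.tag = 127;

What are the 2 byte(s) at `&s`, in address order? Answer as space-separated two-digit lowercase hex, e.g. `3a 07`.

08 7f

[10+:6] flags=2 & 0x3f = 0x2; word=0x0800
[0+:10] tag=127 & 0x3ff = 0x7f; word=0x087f
word = 0x087f → big-endian bytes:
  [0]=0x08  [1]=0x7f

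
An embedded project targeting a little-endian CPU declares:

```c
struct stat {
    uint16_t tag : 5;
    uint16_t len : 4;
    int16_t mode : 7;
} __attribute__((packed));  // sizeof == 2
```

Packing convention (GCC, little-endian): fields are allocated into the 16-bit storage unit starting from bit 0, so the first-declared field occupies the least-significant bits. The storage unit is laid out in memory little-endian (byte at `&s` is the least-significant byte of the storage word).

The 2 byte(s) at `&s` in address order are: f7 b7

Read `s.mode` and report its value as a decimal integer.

-37

[0]=0xf7 [1]=0xb7 (little-endian) → word 0xb7f7
tag:5 @ bit 0 → (0xb7f7>>0)&0x1f = 0x17
len:4 @ bit 5 → (0xb7f7>>5)&0xf = 0xf
mode:7 @ bit 9 → (0xb7f7>>9)&0x7f = 0x5b  ←
mode signed 7b, MSB=1: 91 - 128 = -37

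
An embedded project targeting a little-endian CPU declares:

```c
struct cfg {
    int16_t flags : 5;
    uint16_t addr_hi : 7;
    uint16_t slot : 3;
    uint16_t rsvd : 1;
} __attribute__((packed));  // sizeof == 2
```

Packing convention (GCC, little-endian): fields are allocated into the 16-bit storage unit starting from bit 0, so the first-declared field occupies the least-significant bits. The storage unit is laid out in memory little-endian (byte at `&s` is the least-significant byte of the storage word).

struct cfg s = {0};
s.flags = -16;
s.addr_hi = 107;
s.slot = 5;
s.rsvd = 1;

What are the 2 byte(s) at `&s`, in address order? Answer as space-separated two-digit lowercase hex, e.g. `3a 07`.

70 dd

[0+:5] flags=-16 & 0x1f = 0x10; word=0x0010
[5+:7] addr_hi=107 & 0x7f = 0x6b; word=0x0d70
[12+:3] slot=5 & 0x7 = 0x5; word=0x5d70
[15+:1] rsvd=1 & 0x1 = 0x1; word=0xdd70
word = 0xdd70 → little-endian bytes:
  [0]=0x70  [1]=0xdd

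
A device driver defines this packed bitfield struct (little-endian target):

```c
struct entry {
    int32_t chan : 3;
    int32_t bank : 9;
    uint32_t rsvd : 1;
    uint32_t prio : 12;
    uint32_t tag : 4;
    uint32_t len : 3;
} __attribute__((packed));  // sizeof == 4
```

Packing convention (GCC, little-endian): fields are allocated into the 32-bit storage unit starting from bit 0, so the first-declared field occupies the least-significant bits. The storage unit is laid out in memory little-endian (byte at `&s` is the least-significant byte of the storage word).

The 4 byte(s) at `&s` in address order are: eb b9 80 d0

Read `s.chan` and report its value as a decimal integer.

[0]=0xeb [1]=0xb9 [2]=0x80 [3]=0xd0 (little-endian) → word 0xd080b9eb
chan:3 @ bit 0 → (0xd080b9eb>>0)&0x7 = 0x3  ←
bank:9 @ bit 3 → (0xd080b9eb>>3)&0x1ff = 0x13d
rsvd:1 @ bit 12 → (0xd080b9eb>>12)&0x1 = 0x1
prio:12 @ bit 13 → (0xd080b9eb>>13)&0xfff = 0x405
tag:4 @ bit 25 → (0xd080b9eb>>25)&0xf = 0x8
len:3 @ bit 29 → (0xd080b9eb>>29)&0x7 = 0x6
chan signed 3b, MSB=0: value = 3

3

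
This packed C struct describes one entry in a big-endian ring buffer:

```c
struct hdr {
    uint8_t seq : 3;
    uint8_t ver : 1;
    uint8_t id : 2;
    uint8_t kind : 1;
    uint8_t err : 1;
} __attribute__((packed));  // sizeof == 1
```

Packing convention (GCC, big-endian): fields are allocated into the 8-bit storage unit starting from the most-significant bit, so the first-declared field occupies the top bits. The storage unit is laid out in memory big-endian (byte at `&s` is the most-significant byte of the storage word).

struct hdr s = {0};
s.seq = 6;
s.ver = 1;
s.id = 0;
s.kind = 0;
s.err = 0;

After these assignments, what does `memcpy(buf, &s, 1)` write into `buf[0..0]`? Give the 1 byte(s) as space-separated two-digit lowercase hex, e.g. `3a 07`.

d0

[5+:3] seq=6 & 0x7 = 0x6; word=0xc0
[4+:1] ver=1 & 0x1 = 0x1; word=0xd0
[2+:2] id=0 & 0x3 = 0x0; word=0xd0
[1+:1] kind=0 & 0x1 = 0x0; word=0xd0
[0+:1] err=0 & 0x1 = 0x0; word=0xd0
word = 0xd0 → big-endian bytes:
  [0]=0xd0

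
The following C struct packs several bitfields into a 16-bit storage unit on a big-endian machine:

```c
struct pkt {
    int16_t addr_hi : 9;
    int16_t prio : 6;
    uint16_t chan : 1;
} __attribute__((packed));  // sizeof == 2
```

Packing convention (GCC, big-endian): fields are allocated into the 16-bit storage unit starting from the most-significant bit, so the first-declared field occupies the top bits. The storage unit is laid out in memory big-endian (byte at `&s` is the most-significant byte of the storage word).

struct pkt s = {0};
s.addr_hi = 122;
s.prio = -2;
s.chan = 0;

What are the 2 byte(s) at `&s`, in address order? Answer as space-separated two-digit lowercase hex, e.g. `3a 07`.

3d 7c

[7+:9] addr_hi=122 & 0x1ff = 0x7a; word=0x3d00
[1+:6] prio=-2 & 0x3f = 0x3e; word=0x3d7c
[0+:1] chan=0 & 0x1 = 0x0; word=0x3d7c
word = 0x3d7c → big-endian bytes:
  [0]=0x3d  [1]=0x7c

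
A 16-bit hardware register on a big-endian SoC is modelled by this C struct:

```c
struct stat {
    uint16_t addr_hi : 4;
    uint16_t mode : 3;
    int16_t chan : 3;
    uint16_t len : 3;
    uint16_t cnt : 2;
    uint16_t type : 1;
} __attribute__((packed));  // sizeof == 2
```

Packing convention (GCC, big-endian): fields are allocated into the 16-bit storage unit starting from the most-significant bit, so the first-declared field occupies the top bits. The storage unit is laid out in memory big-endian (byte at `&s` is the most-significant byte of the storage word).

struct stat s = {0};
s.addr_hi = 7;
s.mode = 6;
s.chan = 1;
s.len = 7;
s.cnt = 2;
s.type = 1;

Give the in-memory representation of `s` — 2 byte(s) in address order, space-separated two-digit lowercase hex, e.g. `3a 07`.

addr_hi:4 = 7 → 0x7 << 12 → word 0x7000
mode:3 = 6 → 0x6 << 9 → word 0x7c00
chan:3 = 1 → 0x1 << 6 → word 0x7c40
len:3 = 7 → 0x7 << 3 → word 0x7c78
cnt:2 = 2 → 0x2 << 1 → word 0x7c7c
type:1 = 1 → 0x1 << 0 → word 0x7c7d
word = 0x7c7d → big-endian bytes:
  [0]=0x7c  [1]=0x7d

7c 7d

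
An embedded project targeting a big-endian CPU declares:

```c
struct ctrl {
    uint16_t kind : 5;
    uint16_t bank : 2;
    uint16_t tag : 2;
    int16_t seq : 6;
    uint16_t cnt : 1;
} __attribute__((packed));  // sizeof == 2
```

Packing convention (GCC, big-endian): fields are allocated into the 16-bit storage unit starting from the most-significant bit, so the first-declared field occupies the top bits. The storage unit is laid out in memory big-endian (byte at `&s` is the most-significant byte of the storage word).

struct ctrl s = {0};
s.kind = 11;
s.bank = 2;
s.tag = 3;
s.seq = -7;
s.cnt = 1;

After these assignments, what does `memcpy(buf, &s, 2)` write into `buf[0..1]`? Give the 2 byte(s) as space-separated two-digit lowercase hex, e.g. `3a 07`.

5d f3

kind:5 = 11 → 0xb << 11 → word 0x5800
bank:2 = 2 → 0x2 << 9 → word 0x5c00
tag:2 = 3 → 0x3 << 7 → word 0x5d80
seq:6 = -7 → 0x39 << 1 → word 0x5df2
cnt:1 = 1 → 0x1 << 0 → word 0x5df3
word = 0x5df3 → big-endian bytes:
  [0]=0x5d  [1]=0xf3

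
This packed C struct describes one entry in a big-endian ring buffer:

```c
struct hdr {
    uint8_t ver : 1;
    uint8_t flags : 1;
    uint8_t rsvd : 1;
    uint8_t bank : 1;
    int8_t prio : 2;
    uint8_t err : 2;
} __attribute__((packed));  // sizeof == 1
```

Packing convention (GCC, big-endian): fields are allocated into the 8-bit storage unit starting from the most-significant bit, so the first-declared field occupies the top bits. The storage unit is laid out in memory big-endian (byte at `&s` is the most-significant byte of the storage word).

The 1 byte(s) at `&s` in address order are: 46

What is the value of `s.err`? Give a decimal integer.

[0]=0x46 (big-endian) → word 0x46
ver:1 @ bit 7 → (0x46>>7)&0x1 = 0x0
flags:1 @ bit 6 → (0x46>>6)&0x1 = 0x1
rsvd:1 @ bit 5 → (0x46>>5)&0x1 = 0x0
bank:1 @ bit 4 → (0x46>>4)&0x1 = 0x0
prio:2 @ bit 2 → (0x46>>2)&0x3 = 0x1
err:2 @ bit 0 → (0x46>>0)&0x3 = 0x2  ←

2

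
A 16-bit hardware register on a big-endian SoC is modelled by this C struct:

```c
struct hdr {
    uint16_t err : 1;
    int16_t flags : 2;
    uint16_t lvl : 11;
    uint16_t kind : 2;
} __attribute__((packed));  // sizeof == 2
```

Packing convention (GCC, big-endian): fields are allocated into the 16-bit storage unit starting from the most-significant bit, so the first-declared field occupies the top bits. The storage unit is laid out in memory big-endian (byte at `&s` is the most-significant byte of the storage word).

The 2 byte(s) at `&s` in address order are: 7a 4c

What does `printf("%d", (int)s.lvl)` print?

1683

[0]=0x7a [1]=0x4c (big-endian) → word 0x7a4c
err [15+:1] = (word>>15) & 0x1 = 0
flags [13+:2] = (word>>13) & 0x3 = 3
lvl [2+:11] = (word>>2) & 0x7ff = 1683  ←
kind [0+:2] = (word>>0) & 0x3 = 0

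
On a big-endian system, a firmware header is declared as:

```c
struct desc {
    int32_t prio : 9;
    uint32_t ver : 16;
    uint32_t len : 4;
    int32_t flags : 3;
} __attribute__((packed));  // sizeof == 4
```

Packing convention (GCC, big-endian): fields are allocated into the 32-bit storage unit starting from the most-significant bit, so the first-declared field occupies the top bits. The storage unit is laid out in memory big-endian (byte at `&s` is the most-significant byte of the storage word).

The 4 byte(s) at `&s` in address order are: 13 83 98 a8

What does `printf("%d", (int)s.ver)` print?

1841

[0]=0x13 [1]=0x83 [2]=0x98 [3]=0xa8 (big-endian) → word 0x138398a8
prio:9 @ bit 23 → (0x138398a8>>23)&0x1ff = 0x27
ver:16 @ bit 7 → (0x138398a8>>7)&0xffff = 0x731  ←
len:4 @ bit 3 → (0x138398a8>>3)&0xf = 0x5
flags:3 @ bit 0 → (0x138398a8>>0)&0x7 = 0x0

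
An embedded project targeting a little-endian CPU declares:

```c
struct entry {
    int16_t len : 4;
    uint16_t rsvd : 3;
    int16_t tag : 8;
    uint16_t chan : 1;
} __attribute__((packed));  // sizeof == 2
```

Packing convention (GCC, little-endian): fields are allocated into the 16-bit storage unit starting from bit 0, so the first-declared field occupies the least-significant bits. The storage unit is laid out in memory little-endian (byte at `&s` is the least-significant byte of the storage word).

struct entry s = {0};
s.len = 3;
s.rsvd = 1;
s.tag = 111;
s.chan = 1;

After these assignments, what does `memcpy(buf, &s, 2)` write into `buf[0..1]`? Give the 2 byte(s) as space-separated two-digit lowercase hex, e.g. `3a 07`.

[0+:4] len=3 & 0xf = 0x3; word=0x0003
[4+:3] rsvd=1 & 0x7 = 0x1; word=0x0013
[7+:8] tag=111 & 0xff = 0x6f; word=0x3793
[15+:1] chan=1 & 0x1 = 0x1; word=0xb793
word = 0xb793 → little-endian bytes:
  [0]=0x93  [1]=0xb7

93 b7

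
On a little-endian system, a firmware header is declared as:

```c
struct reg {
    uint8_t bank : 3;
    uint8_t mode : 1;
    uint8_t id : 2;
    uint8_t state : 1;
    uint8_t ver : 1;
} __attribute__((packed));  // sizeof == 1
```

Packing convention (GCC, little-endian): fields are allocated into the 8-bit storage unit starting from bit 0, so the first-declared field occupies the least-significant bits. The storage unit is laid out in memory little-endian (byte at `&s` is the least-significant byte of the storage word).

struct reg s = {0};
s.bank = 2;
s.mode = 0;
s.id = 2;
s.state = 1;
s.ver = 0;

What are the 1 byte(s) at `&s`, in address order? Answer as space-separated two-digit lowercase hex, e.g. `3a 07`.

bank:3 = 2 → 0x2 << 0 → word 0x02
mode:1 = 0 → 0x0 << 3 → word 0x02
id:2 = 2 → 0x2 << 4 → word 0x22
state:1 = 1 → 0x1 << 6 → word 0x62
ver:1 = 0 → 0x0 << 7 → word 0x62
word = 0x62 → little-endian bytes:
  [0]=0x62

62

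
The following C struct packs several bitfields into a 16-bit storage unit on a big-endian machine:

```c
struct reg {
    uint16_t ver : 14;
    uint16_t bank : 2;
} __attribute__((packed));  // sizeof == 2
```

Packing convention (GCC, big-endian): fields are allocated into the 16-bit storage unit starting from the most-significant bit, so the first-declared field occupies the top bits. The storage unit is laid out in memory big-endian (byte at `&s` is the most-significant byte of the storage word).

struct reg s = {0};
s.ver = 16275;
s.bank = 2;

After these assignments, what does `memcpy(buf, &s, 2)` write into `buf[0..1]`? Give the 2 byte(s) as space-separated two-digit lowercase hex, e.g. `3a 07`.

ver (14b) val=16275 bits=0x3f93 at bit 2: 0xfe4c
bank (2b) val=2 bits=0x2 at bit 0: 0xfe4e
word = 0xfe4e → big-endian bytes:
  [0]=0xfe  [1]=0x4e

fe 4e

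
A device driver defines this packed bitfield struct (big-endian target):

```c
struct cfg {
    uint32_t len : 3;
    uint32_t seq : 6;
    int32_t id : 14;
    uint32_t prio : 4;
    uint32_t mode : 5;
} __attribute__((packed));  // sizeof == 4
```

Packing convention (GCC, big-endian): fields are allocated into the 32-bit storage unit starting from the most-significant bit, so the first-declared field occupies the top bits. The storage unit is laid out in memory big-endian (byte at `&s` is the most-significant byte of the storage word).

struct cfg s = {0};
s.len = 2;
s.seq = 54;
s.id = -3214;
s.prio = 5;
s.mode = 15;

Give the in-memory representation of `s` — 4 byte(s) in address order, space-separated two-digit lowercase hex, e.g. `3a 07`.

5b 66 e4 af

len:3 = 2 → 0x2 << 29 → word 0x40000000
seq:6 = 54 → 0x36 << 23 → word 0x5b000000
id:14 = -3214 → 0x3372 << 9 → word 0x5b66e400
prio:4 = 5 → 0x5 << 5 → word 0x5b66e4a0
mode:5 = 15 → 0xf << 0 → word 0x5b66e4af
word = 0x5b66e4af → big-endian bytes:
  [0]=0x5b  [1]=0x66  [2]=0xe4  [3]=0xaf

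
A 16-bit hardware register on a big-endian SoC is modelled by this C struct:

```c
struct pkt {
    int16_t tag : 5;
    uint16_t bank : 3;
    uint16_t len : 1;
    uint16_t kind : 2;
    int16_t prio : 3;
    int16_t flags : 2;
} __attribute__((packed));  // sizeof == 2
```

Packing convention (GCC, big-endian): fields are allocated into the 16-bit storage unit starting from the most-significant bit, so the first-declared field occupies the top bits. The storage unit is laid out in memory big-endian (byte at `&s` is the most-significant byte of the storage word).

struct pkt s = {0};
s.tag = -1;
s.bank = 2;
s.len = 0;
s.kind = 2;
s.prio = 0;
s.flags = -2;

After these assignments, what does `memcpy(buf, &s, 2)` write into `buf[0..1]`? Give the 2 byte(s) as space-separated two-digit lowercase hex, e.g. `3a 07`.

fa 42

tag (5b) val=-1 bits=0x1f at bit 11: 0xf800
bank (3b) val=2 bits=0x2 at bit 8: 0xfa00
len (1b) val=0 bits=0x0 at bit 7: 0xfa00
kind (2b) val=2 bits=0x2 at bit 5: 0xfa40
prio (3b) val=0 bits=0x0 at bit 2: 0xfa40
flags (2b) val=-2 bits=0x2 at bit 0: 0xfa42
word = 0xfa42 → big-endian bytes:
  [0]=0xfa  [1]=0x42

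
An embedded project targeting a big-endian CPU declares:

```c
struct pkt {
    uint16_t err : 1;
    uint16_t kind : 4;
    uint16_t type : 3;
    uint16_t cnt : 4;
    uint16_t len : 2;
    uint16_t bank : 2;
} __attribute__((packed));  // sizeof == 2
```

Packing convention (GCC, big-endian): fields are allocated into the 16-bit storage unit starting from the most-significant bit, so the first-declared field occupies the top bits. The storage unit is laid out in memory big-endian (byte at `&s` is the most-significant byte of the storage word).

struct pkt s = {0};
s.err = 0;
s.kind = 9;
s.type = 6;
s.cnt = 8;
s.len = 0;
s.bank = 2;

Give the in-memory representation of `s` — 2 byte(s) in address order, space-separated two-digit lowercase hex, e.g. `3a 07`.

4e 82

err:1 = 0 → 0x0 << 15 → word 0x0000
kind:4 = 9 → 0x9 << 11 → word 0x4800
type:3 = 6 → 0x6 << 8 → word 0x4e00
cnt:4 = 8 → 0x8 << 4 → word 0x4e80
len:2 = 0 → 0x0 << 2 → word 0x4e80
bank:2 = 2 → 0x2 << 0 → word 0x4e82
word = 0x4e82 → big-endian bytes:
  [0]=0x4e  [1]=0x82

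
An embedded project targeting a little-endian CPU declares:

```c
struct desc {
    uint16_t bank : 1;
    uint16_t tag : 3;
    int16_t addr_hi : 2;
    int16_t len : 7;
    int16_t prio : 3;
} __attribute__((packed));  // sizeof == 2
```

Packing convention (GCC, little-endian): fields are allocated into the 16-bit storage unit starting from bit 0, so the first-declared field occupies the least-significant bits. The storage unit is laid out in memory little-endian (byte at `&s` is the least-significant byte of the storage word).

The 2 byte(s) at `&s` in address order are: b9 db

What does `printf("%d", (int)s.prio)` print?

-2

[0]=0xb9 [1]=0xdb (little-endian) → word 0xdbb9
bank [0+:1] = (word>>0) & 0x1 = 1
tag [1+:3] = (word>>1) & 0x7 = 4
addr_hi [4+:2] = (word>>4) & 0x3 = 3
len [6+:7] = (word>>6) & 0x7f = 110
prio [13+:3] = (word>>13) & 0x7 = 6  ←
prio signed 3b, MSB=1: 6 - 8 = -2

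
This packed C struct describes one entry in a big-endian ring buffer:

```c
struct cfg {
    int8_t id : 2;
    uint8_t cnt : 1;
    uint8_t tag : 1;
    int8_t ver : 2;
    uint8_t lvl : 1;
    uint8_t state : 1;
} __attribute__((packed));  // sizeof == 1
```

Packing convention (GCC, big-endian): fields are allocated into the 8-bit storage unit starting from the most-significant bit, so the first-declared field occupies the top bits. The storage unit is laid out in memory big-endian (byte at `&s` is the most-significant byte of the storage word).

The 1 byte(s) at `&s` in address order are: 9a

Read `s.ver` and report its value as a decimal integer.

[0]=0x9a (big-endian) → word 0x9a
id:2 @ bit 6 → (0x9a>>6)&0x3 = 0x2
cnt:1 @ bit 5 → (0x9a>>5)&0x1 = 0x0
tag:1 @ bit 4 → (0x9a>>4)&0x1 = 0x1
ver:2 @ bit 2 → (0x9a>>2)&0x3 = 0x2  ←
lvl:1 @ bit 1 → (0x9a>>1)&0x1 = 0x1
state:1 @ bit 0 → (0x9a>>0)&0x1 = 0x0
ver signed 2b, MSB=1: 2 - 4 = -2

-2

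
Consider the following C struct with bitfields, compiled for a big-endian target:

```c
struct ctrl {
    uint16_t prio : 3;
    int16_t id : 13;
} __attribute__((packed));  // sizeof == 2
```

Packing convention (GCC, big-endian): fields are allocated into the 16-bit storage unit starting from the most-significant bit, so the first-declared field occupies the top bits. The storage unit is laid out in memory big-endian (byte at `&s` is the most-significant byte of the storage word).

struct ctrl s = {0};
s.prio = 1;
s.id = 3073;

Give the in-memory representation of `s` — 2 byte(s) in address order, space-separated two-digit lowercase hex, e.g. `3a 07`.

[13+:3] prio=1 & 0x7 = 0x1; word=0x2000
[0+:13] id=3073 & 0x1fff = 0xc01; word=0x2c01
word = 0x2c01 → big-endian bytes:
  [0]=0x2c  [1]=0x01

2c 01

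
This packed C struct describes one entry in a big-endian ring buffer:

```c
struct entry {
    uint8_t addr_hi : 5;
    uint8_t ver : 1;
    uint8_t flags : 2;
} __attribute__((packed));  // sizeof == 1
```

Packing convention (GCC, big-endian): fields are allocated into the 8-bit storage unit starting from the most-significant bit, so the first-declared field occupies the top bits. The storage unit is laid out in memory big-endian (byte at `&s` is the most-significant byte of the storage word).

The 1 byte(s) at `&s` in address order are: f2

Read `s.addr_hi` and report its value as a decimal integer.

30

[0]=0xf2 (big-endian) → word 0xf2
addr_hi:5 @ bit 3 → (0xf2>>3)&0x1f = 0x1e  ←
ver:1 @ bit 2 → (0xf2>>2)&0x1 = 0x0
flags:2 @ bit 0 → (0xf2>>0)&0x3 = 0x2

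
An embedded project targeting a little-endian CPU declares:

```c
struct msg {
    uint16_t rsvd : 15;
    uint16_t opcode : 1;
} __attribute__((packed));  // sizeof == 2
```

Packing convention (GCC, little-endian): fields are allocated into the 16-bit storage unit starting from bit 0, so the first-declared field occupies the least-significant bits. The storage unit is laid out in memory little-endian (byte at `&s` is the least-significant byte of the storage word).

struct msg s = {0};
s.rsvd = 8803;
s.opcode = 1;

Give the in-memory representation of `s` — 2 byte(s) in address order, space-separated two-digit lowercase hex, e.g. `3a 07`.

rsvd:15 = 8803 → 0x2263 << 0 → word 0x2263
opcode:1 = 1 → 0x1 << 15 → word 0xa263
word = 0xa263 → little-endian bytes:
  [0]=0x63  [1]=0xa2

63 a2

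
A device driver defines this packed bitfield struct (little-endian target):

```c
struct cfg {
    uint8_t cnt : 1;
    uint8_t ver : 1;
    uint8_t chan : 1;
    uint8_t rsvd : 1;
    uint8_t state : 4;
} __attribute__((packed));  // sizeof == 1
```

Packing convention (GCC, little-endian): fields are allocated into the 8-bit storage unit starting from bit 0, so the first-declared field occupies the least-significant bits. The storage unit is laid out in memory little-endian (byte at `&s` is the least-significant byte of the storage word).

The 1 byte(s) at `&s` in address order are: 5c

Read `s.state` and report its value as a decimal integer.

5

[0]=0x5c (little-endian) → word 0x5c
cnt [0+:1] = (word>>0) & 0x1 = 0
ver [1+:1] = (word>>1) & 0x1 = 0
chan [2+:1] = (word>>2) & 0x1 = 1
rsvd [3+:1] = (word>>3) & 0x1 = 1
state [4+:4] = (word>>4) & 0xf = 5  ←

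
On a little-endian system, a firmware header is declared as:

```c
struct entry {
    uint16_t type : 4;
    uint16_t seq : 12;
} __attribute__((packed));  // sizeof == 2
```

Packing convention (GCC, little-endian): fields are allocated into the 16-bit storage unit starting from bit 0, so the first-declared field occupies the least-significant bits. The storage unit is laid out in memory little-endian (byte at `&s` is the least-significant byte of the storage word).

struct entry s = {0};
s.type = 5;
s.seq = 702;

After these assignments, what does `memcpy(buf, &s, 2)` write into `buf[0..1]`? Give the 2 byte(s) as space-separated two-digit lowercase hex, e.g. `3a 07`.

e5 2b

type:4 = 5 → 0x5 << 0 → word 0x0005
seq:12 = 702 → 0x2be << 4 → word 0x2be5
word = 0x2be5 → little-endian bytes:
  [0]=0xe5  [1]=0x2b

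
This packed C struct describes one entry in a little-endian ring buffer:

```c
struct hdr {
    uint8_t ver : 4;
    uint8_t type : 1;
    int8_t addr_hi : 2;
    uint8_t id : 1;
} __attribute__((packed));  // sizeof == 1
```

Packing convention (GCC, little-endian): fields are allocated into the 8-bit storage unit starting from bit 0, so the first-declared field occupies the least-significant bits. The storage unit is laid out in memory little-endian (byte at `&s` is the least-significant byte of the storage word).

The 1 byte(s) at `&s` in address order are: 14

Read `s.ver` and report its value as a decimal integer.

4

[0]=0x14 (little-endian) → word 0x14
ver [0+:4] = (word>>0) & 0xf = 4  ←
type [4+:1] = (word>>4) & 0x1 = 1
addr_hi [5+:2] = (word>>5) & 0x3 = 0
id [7+:1] = (word>>7) & 0x1 = 0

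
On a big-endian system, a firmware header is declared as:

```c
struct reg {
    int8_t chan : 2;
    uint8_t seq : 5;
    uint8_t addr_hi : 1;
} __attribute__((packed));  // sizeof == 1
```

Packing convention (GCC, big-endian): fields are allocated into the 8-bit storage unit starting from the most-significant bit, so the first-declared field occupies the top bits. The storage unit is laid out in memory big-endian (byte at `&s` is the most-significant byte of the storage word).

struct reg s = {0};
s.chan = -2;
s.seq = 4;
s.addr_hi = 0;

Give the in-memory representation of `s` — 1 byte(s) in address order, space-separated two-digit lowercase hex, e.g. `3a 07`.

88

chan:2 = -2 → 0x2 << 6 → word 0x80
seq:5 = 4 → 0x4 << 1 → word 0x88
addr_hi:1 = 0 → 0x0 << 0 → word 0x88
word = 0x88 → big-endian bytes:
  [0]=0x88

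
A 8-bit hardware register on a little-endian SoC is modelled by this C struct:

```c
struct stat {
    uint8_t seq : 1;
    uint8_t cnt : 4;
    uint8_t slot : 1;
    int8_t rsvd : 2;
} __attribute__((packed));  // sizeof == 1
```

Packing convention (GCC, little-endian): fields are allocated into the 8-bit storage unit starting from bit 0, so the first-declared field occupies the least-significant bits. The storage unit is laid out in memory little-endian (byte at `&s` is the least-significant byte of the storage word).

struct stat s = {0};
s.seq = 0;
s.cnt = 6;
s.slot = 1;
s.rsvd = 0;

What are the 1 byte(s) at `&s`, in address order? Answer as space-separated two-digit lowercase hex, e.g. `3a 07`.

seq:1 = 0 → 0x0 << 0 → word 0x00
cnt:4 = 6 → 0x6 << 1 → word 0x0c
slot:1 = 1 → 0x1 << 5 → word 0x2c
rsvd:2 = 0 → 0x0 << 6 → word 0x2c
word = 0x2c → little-endian bytes:
  [0]=0x2c

2c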